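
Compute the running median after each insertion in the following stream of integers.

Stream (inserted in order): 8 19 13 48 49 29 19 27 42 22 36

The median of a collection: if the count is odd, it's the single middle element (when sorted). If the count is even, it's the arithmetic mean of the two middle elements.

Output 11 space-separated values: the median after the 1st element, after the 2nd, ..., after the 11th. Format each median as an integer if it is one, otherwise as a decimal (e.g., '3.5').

Step 1: insert 8 -> lo=[8] (size 1, max 8) hi=[] (size 0) -> median=8
Step 2: insert 19 -> lo=[8] (size 1, max 8) hi=[19] (size 1, min 19) -> median=13.5
Step 3: insert 13 -> lo=[8, 13] (size 2, max 13) hi=[19] (size 1, min 19) -> median=13
Step 4: insert 48 -> lo=[8, 13] (size 2, max 13) hi=[19, 48] (size 2, min 19) -> median=16
Step 5: insert 49 -> lo=[8, 13, 19] (size 3, max 19) hi=[48, 49] (size 2, min 48) -> median=19
Step 6: insert 29 -> lo=[8, 13, 19] (size 3, max 19) hi=[29, 48, 49] (size 3, min 29) -> median=24
Step 7: insert 19 -> lo=[8, 13, 19, 19] (size 4, max 19) hi=[29, 48, 49] (size 3, min 29) -> median=19
Step 8: insert 27 -> lo=[8, 13, 19, 19] (size 4, max 19) hi=[27, 29, 48, 49] (size 4, min 27) -> median=23
Step 9: insert 42 -> lo=[8, 13, 19, 19, 27] (size 5, max 27) hi=[29, 42, 48, 49] (size 4, min 29) -> median=27
Step 10: insert 22 -> lo=[8, 13, 19, 19, 22] (size 5, max 22) hi=[27, 29, 42, 48, 49] (size 5, min 27) -> median=24.5
Step 11: insert 36 -> lo=[8, 13, 19, 19, 22, 27] (size 6, max 27) hi=[29, 36, 42, 48, 49] (size 5, min 29) -> median=27

Answer: 8 13.5 13 16 19 24 19 23 27 24.5 27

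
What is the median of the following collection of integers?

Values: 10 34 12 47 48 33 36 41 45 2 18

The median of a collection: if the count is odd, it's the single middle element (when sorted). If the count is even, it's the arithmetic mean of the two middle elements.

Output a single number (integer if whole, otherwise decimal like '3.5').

Step 1: insert 10 -> lo=[10] (size 1, max 10) hi=[] (size 0) -> median=10
Step 2: insert 34 -> lo=[10] (size 1, max 10) hi=[34] (size 1, min 34) -> median=22
Step 3: insert 12 -> lo=[10, 12] (size 2, max 12) hi=[34] (size 1, min 34) -> median=12
Step 4: insert 47 -> lo=[10, 12] (size 2, max 12) hi=[34, 47] (size 2, min 34) -> median=23
Step 5: insert 48 -> lo=[10, 12, 34] (size 3, max 34) hi=[47, 48] (size 2, min 47) -> median=34
Step 6: insert 33 -> lo=[10, 12, 33] (size 3, max 33) hi=[34, 47, 48] (size 3, min 34) -> median=33.5
Step 7: insert 36 -> lo=[10, 12, 33, 34] (size 4, max 34) hi=[36, 47, 48] (size 3, min 36) -> median=34
Step 8: insert 41 -> lo=[10, 12, 33, 34] (size 4, max 34) hi=[36, 41, 47, 48] (size 4, min 36) -> median=35
Step 9: insert 45 -> lo=[10, 12, 33, 34, 36] (size 5, max 36) hi=[41, 45, 47, 48] (size 4, min 41) -> median=36
Step 10: insert 2 -> lo=[2, 10, 12, 33, 34] (size 5, max 34) hi=[36, 41, 45, 47, 48] (size 5, min 36) -> median=35
Step 11: insert 18 -> lo=[2, 10, 12, 18, 33, 34] (size 6, max 34) hi=[36, 41, 45, 47, 48] (size 5, min 36) -> median=34

Answer: 34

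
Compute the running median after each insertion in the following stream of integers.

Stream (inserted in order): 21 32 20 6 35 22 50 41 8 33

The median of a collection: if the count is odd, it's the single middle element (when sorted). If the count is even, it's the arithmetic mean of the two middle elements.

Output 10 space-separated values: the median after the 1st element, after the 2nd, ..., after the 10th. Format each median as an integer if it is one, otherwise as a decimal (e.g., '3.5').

Step 1: insert 21 -> lo=[21] (size 1, max 21) hi=[] (size 0) -> median=21
Step 2: insert 32 -> lo=[21] (size 1, max 21) hi=[32] (size 1, min 32) -> median=26.5
Step 3: insert 20 -> lo=[20, 21] (size 2, max 21) hi=[32] (size 1, min 32) -> median=21
Step 4: insert 6 -> lo=[6, 20] (size 2, max 20) hi=[21, 32] (size 2, min 21) -> median=20.5
Step 5: insert 35 -> lo=[6, 20, 21] (size 3, max 21) hi=[32, 35] (size 2, min 32) -> median=21
Step 6: insert 22 -> lo=[6, 20, 21] (size 3, max 21) hi=[22, 32, 35] (size 3, min 22) -> median=21.5
Step 7: insert 50 -> lo=[6, 20, 21, 22] (size 4, max 22) hi=[32, 35, 50] (size 3, min 32) -> median=22
Step 8: insert 41 -> lo=[6, 20, 21, 22] (size 4, max 22) hi=[32, 35, 41, 50] (size 4, min 32) -> median=27
Step 9: insert 8 -> lo=[6, 8, 20, 21, 22] (size 5, max 22) hi=[32, 35, 41, 50] (size 4, min 32) -> median=22
Step 10: insert 33 -> lo=[6, 8, 20, 21, 22] (size 5, max 22) hi=[32, 33, 35, 41, 50] (size 5, min 32) -> median=27

Answer: 21 26.5 21 20.5 21 21.5 22 27 22 27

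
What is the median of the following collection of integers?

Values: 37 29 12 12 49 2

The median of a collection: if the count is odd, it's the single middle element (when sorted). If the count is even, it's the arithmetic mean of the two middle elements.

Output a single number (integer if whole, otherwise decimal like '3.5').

Answer: 20.5

Derivation:
Step 1: insert 37 -> lo=[37] (size 1, max 37) hi=[] (size 0) -> median=37
Step 2: insert 29 -> lo=[29] (size 1, max 29) hi=[37] (size 1, min 37) -> median=33
Step 3: insert 12 -> lo=[12, 29] (size 2, max 29) hi=[37] (size 1, min 37) -> median=29
Step 4: insert 12 -> lo=[12, 12] (size 2, max 12) hi=[29, 37] (size 2, min 29) -> median=20.5
Step 5: insert 49 -> lo=[12, 12, 29] (size 3, max 29) hi=[37, 49] (size 2, min 37) -> median=29
Step 6: insert 2 -> lo=[2, 12, 12] (size 3, max 12) hi=[29, 37, 49] (size 3, min 29) -> median=20.5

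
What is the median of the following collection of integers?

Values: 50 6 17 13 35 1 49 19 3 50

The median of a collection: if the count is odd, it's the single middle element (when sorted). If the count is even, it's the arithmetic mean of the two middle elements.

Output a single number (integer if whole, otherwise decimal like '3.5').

Answer: 18

Derivation:
Step 1: insert 50 -> lo=[50] (size 1, max 50) hi=[] (size 0) -> median=50
Step 2: insert 6 -> lo=[6] (size 1, max 6) hi=[50] (size 1, min 50) -> median=28
Step 3: insert 17 -> lo=[6, 17] (size 2, max 17) hi=[50] (size 1, min 50) -> median=17
Step 4: insert 13 -> lo=[6, 13] (size 2, max 13) hi=[17, 50] (size 2, min 17) -> median=15
Step 5: insert 35 -> lo=[6, 13, 17] (size 3, max 17) hi=[35, 50] (size 2, min 35) -> median=17
Step 6: insert 1 -> lo=[1, 6, 13] (size 3, max 13) hi=[17, 35, 50] (size 3, min 17) -> median=15
Step 7: insert 49 -> lo=[1, 6, 13, 17] (size 4, max 17) hi=[35, 49, 50] (size 3, min 35) -> median=17
Step 8: insert 19 -> lo=[1, 6, 13, 17] (size 4, max 17) hi=[19, 35, 49, 50] (size 4, min 19) -> median=18
Step 9: insert 3 -> lo=[1, 3, 6, 13, 17] (size 5, max 17) hi=[19, 35, 49, 50] (size 4, min 19) -> median=17
Step 10: insert 50 -> lo=[1, 3, 6, 13, 17] (size 5, max 17) hi=[19, 35, 49, 50, 50] (size 5, min 19) -> median=18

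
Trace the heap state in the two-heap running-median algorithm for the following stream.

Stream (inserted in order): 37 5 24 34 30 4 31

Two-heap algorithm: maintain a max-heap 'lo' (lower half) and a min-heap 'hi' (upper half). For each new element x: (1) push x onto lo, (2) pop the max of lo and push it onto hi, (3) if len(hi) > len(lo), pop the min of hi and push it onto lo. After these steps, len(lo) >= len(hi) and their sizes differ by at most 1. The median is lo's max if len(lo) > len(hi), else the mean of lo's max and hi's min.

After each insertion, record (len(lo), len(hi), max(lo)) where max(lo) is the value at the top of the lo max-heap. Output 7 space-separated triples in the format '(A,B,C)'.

Step 1: insert 37 -> lo=[37] hi=[] -> (len(lo)=1, len(hi)=0, max(lo)=37)
Step 2: insert 5 -> lo=[5] hi=[37] -> (len(lo)=1, len(hi)=1, max(lo)=5)
Step 3: insert 24 -> lo=[5, 24] hi=[37] -> (len(lo)=2, len(hi)=1, max(lo)=24)
Step 4: insert 34 -> lo=[5, 24] hi=[34, 37] -> (len(lo)=2, len(hi)=2, max(lo)=24)
Step 5: insert 30 -> lo=[5, 24, 30] hi=[34, 37] -> (len(lo)=3, len(hi)=2, max(lo)=30)
Step 6: insert 4 -> lo=[4, 5, 24] hi=[30, 34, 37] -> (len(lo)=3, len(hi)=3, max(lo)=24)
Step 7: insert 31 -> lo=[4, 5, 24, 30] hi=[31, 34, 37] -> (len(lo)=4, len(hi)=3, max(lo)=30)

Answer: (1,0,37) (1,1,5) (2,1,24) (2,2,24) (3,2,30) (3,3,24) (4,3,30)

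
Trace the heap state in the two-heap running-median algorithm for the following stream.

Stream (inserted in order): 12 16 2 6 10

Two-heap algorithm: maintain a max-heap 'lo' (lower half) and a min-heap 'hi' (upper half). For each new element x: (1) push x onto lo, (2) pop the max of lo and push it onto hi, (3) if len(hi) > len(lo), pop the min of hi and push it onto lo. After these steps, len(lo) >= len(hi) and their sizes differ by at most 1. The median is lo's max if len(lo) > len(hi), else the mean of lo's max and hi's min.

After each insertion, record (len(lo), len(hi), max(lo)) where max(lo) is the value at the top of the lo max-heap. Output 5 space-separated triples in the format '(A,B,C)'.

Step 1: insert 12 -> lo=[12] hi=[] -> (len(lo)=1, len(hi)=0, max(lo)=12)
Step 2: insert 16 -> lo=[12] hi=[16] -> (len(lo)=1, len(hi)=1, max(lo)=12)
Step 3: insert 2 -> lo=[2, 12] hi=[16] -> (len(lo)=2, len(hi)=1, max(lo)=12)
Step 4: insert 6 -> lo=[2, 6] hi=[12, 16] -> (len(lo)=2, len(hi)=2, max(lo)=6)
Step 5: insert 10 -> lo=[2, 6, 10] hi=[12, 16] -> (len(lo)=3, len(hi)=2, max(lo)=10)

Answer: (1,0,12) (1,1,12) (2,1,12) (2,2,6) (3,2,10)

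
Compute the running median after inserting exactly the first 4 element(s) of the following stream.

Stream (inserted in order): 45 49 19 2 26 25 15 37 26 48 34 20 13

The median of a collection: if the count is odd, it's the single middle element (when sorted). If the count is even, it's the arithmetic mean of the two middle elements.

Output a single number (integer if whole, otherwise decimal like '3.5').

Answer: 32

Derivation:
Step 1: insert 45 -> lo=[45] (size 1, max 45) hi=[] (size 0) -> median=45
Step 2: insert 49 -> lo=[45] (size 1, max 45) hi=[49] (size 1, min 49) -> median=47
Step 3: insert 19 -> lo=[19, 45] (size 2, max 45) hi=[49] (size 1, min 49) -> median=45
Step 4: insert 2 -> lo=[2, 19] (size 2, max 19) hi=[45, 49] (size 2, min 45) -> median=32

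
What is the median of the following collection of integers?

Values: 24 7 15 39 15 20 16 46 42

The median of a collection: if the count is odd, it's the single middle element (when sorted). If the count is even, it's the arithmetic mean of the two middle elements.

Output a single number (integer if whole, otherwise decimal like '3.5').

Step 1: insert 24 -> lo=[24] (size 1, max 24) hi=[] (size 0) -> median=24
Step 2: insert 7 -> lo=[7] (size 1, max 7) hi=[24] (size 1, min 24) -> median=15.5
Step 3: insert 15 -> lo=[7, 15] (size 2, max 15) hi=[24] (size 1, min 24) -> median=15
Step 4: insert 39 -> lo=[7, 15] (size 2, max 15) hi=[24, 39] (size 2, min 24) -> median=19.5
Step 5: insert 15 -> lo=[7, 15, 15] (size 3, max 15) hi=[24, 39] (size 2, min 24) -> median=15
Step 6: insert 20 -> lo=[7, 15, 15] (size 3, max 15) hi=[20, 24, 39] (size 3, min 20) -> median=17.5
Step 7: insert 16 -> lo=[7, 15, 15, 16] (size 4, max 16) hi=[20, 24, 39] (size 3, min 20) -> median=16
Step 8: insert 46 -> lo=[7, 15, 15, 16] (size 4, max 16) hi=[20, 24, 39, 46] (size 4, min 20) -> median=18
Step 9: insert 42 -> lo=[7, 15, 15, 16, 20] (size 5, max 20) hi=[24, 39, 42, 46] (size 4, min 24) -> median=20

Answer: 20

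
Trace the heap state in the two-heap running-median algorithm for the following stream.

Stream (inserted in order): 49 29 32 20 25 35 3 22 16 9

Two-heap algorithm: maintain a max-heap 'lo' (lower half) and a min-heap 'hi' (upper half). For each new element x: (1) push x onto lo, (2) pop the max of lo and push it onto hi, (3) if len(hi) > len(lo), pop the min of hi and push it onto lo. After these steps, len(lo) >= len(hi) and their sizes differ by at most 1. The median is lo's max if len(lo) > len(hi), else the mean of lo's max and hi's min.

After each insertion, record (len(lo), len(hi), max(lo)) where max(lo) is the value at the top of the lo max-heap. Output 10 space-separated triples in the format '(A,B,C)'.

Step 1: insert 49 -> lo=[49] hi=[] -> (len(lo)=1, len(hi)=0, max(lo)=49)
Step 2: insert 29 -> lo=[29] hi=[49] -> (len(lo)=1, len(hi)=1, max(lo)=29)
Step 3: insert 32 -> lo=[29, 32] hi=[49] -> (len(lo)=2, len(hi)=1, max(lo)=32)
Step 4: insert 20 -> lo=[20, 29] hi=[32, 49] -> (len(lo)=2, len(hi)=2, max(lo)=29)
Step 5: insert 25 -> lo=[20, 25, 29] hi=[32, 49] -> (len(lo)=3, len(hi)=2, max(lo)=29)
Step 6: insert 35 -> lo=[20, 25, 29] hi=[32, 35, 49] -> (len(lo)=3, len(hi)=3, max(lo)=29)
Step 7: insert 3 -> lo=[3, 20, 25, 29] hi=[32, 35, 49] -> (len(lo)=4, len(hi)=3, max(lo)=29)
Step 8: insert 22 -> lo=[3, 20, 22, 25] hi=[29, 32, 35, 49] -> (len(lo)=4, len(hi)=4, max(lo)=25)
Step 9: insert 16 -> lo=[3, 16, 20, 22, 25] hi=[29, 32, 35, 49] -> (len(lo)=5, len(hi)=4, max(lo)=25)
Step 10: insert 9 -> lo=[3, 9, 16, 20, 22] hi=[25, 29, 32, 35, 49] -> (len(lo)=5, len(hi)=5, max(lo)=22)

Answer: (1,0,49) (1,1,29) (2,1,32) (2,2,29) (3,2,29) (3,3,29) (4,3,29) (4,4,25) (5,4,25) (5,5,22)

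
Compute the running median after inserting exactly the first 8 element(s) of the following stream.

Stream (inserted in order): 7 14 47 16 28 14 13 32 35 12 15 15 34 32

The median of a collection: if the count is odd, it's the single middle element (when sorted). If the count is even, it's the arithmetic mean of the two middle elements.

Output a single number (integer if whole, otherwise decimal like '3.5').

Step 1: insert 7 -> lo=[7] (size 1, max 7) hi=[] (size 0) -> median=7
Step 2: insert 14 -> lo=[7] (size 1, max 7) hi=[14] (size 1, min 14) -> median=10.5
Step 3: insert 47 -> lo=[7, 14] (size 2, max 14) hi=[47] (size 1, min 47) -> median=14
Step 4: insert 16 -> lo=[7, 14] (size 2, max 14) hi=[16, 47] (size 2, min 16) -> median=15
Step 5: insert 28 -> lo=[7, 14, 16] (size 3, max 16) hi=[28, 47] (size 2, min 28) -> median=16
Step 6: insert 14 -> lo=[7, 14, 14] (size 3, max 14) hi=[16, 28, 47] (size 3, min 16) -> median=15
Step 7: insert 13 -> lo=[7, 13, 14, 14] (size 4, max 14) hi=[16, 28, 47] (size 3, min 16) -> median=14
Step 8: insert 32 -> lo=[7, 13, 14, 14] (size 4, max 14) hi=[16, 28, 32, 47] (size 4, min 16) -> median=15

Answer: 15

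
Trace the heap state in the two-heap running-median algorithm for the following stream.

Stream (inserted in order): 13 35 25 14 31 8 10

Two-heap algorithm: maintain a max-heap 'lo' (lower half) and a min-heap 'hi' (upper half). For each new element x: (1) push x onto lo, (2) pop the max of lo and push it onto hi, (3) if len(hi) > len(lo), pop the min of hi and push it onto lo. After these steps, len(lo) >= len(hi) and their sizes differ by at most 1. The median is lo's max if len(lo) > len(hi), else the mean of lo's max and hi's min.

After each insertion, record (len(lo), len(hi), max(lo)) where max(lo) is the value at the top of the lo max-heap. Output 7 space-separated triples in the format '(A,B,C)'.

Answer: (1,0,13) (1,1,13) (2,1,25) (2,2,14) (3,2,25) (3,3,14) (4,3,14)

Derivation:
Step 1: insert 13 -> lo=[13] hi=[] -> (len(lo)=1, len(hi)=0, max(lo)=13)
Step 2: insert 35 -> lo=[13] hi=[35] -> (len(lo)=1, len(hi)=1, max(lo)=13)
Step 3: insert 25 -> lo=[13, 25] hi=[35] -> (len(lo)=2, len(hi)=1, max(lo)=25)
Step 4: insert 14 -> lo=[13, 14] hi=[25, 35] -> (len(lo)=2, len(hi)=2, max(lo)=14)
Step 5: insert 31 -> lo=[13, 14, 25] hi=[31, 35] -> (len(lo)=3, len(hi)=2, max(lo)=25)
Step 6: insert 8 -> lo=[8, 13, 14] hi=[25, 31, 35] -> (len(lo)=3, len(hi)=3, max(lo)=14)
Step 7: insert 10 -> lo=[8, 10, 13, 14] hi=[25, 31, 35] -> (len(lo)=4, len(hi)=3, max(lo)=14)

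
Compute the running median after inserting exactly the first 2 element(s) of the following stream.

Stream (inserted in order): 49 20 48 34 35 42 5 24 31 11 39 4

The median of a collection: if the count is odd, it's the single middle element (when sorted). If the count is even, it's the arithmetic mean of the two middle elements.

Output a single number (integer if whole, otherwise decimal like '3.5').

Step 1: insert 49 -> lo=[49] (size 1, max 49) hi=[] (size 0) -> median=49
Step 2: insert 20 -> lo=[20] (size 1, max 20) hi=[49] (size 1, min 49) -> median=34.5

Answer: 34.5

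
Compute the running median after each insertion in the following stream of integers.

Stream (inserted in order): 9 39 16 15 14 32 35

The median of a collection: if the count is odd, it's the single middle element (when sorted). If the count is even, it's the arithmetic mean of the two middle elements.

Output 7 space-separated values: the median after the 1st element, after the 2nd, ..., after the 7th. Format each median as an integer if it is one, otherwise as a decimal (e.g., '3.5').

Step 1: insert 9 -> lo=[9] (size 1, max 9) hi=[] (size 0) -> median=9
Step 2: insert 39 -> lo=[9] (size 1, max 9) hi=[39] (size 1, min 39) -> median=24
Step 3: insert 16 -> lo=[9, 16] (size 2, max 16) hi=[39] (size 1, min 39) -> median=16
Step 4: insert 15 -> lo=[9, 15] (size 2, max 15) hi=[16, 39] (size 2, min 16) -> median=15.5
Step 5: insert 14 -> lo=[9, 14, 15] (size 3, max 15) hi=[16, 39] (size 2, min 16) -> median=15
Step 6: insert 32 -> lo=[9, 14, 15] (size 3, max 15) hi=[16, 32, 39] (size 3, min 16) -> median=15.5
Step 7: insert 35 -> lo=[9, 14, 15, 16] (size 4, max 16) hi=[32, 35, 39] (size 3, min 32) -> median=16

Answer: 9 24 16 15.5 15 15.5 16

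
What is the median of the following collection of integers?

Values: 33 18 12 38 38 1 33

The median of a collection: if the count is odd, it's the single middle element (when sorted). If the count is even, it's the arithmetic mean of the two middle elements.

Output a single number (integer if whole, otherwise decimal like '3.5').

Answer: 33

Derivation:
Step 1: insert 33 -> lo=[33] (size 1, max 33) hi=[] (size 0) -> median=33
Step 2: insert 18 -> lo=[18] (size 1, max 18) hi=[33] (size 1, min 33) -> median=25.5
Step 3: insert 12 -> lo=[12, 18] (size 2, max 18) hi=[33] (size 1, min 33) -> median=18
Step 4: insert 38 -> lo=[12, 18] (size 2, max 18) hi=[33, 38] (size 2, min 33) -> median=25.5
Step 5: insert 38 -> lo=[12, 18, 33] (size 3, max 33) hi=[38, 38] (size 2, min 38) -> median=33
Step 6: insert 1 -> lo=[1, 12, 18] (size 3, max 18) hi=[33, 38, 38] (size 3, min 33) -> median=25.5
Step 7: insert 33 -> lo=[1, 12, 18, 33] (size 4, max 33) hi=[33, 38, 38] (size 3, min 33) -> median=33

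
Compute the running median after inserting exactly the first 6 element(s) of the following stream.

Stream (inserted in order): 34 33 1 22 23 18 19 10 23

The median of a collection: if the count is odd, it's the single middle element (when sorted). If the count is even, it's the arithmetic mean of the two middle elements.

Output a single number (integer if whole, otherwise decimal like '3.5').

Answer: 22.5

Derivation:
Step 1: insert 34 -> lo=[34] (size 1, max 34) hi=[] (size 0) -> median=34
Step 2: insert 33 -> lo=[33] (size 1, max 33) hi=[34] (size 1, min 34) -> median=33.5
Step 3: insert 1 -> lo=[1, 33] (size 2, max 33) hi=[34] (size 1, min 34) -> median=33
Step 4: insert 22 -> lo=[1, 22] (size 2, max 22) hi=[33, 34] (size 2, min 33) -> median=27.5
Step 5: insert 23 -> lo=[1, 22, 23] (size 3, max 23) hi=[33, 34] (size 2, min 33) -> median=23
Step 6: insert 18 -> lo=[1, 18, 22] (size 3, max 22) hi=[23, 33, 34] (size 3, min 23) -> median=22.5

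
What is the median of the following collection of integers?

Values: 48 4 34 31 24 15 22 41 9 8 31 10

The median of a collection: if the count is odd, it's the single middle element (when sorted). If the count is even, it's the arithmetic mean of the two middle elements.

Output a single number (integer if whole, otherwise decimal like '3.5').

Step 1: insert 48 -> lo=[48] (size 1, max 48) hi=[] (size 0) -> median=48
Step 2: insert 4 -> lo=[4] (size 1, max 4) hi=[48] (size 1, min 48) -> median=26
Step 3: insert 34 -> lo=[4, 34] (size 2, max 34) hi=[48] (size 1, min 48) -> median=34
Step 4: insert 31 -> lo=[4, 31] (size 2, max 31) hi=[34, 48] (size 2, min 34) -> median=32.5
Step 5: insert 24 -> lo=[4, 24, 31] (size 3, max 31) hi=[34, 48] (size 2, min 34) -> median=31
Step 6: insert 15 -> lo=[4, 15, 24] (size 3, max 24) hi=[31, 34, 48] (size 3, min 31) -> median=27.5
Step 7: insert 22 -> lo=[4, 15, 22, 24] (size 4, max 24) hi=[31, 34, 48] (size 3, min 31) -> median=24
Step 8: insert 41 -> lo=[4, 15, 22, 24] (size 4, max 24) hi=[31, 34, 41, 48] (size 4, min 31) -> median=27.5
Step 9: insert 9 -> lo=[4, 9, 15, 22, 24] (size 5, max 24) hi=[31, 34, 41, 48] (size 4, min 31) -> median=24
Step 10: insert 8 -> lo=[4, 8, 9, 15, 22] (size 5, max 22) hi=[24, 31, 34, 41, 48] (size 5, min 24) -> median=23
Step 11: insert 31 -> lo=[4, 8, 9, 15, 22, 24] (size 6, max 24) hi=[31, 31, 34, 41, 48] (size 5, min 31) -> median=24
Step 12: insert 10 -> lo=[4, 8, 9, 10, 15, 22] (size 6, max 22) hi=[24, 31, 31, 34, 41, 48] (size 6, min 24) -> median=23

Answer: 23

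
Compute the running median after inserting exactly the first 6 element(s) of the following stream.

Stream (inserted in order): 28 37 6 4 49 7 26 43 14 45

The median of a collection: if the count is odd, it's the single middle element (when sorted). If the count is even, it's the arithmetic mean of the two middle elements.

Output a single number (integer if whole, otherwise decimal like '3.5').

Answer: 17.5

Derivation:
Step 1: insert 28 -> lo=[28] (size 1, max 28) hi=[] (size 0) -> median=28
Step 2: insert 37 -> lo=[28] (size 1, max 28) hi=[37] (size 1, min 37) -> median=32.5
Step 3: insert 6 -> lo=[6, 28] (size 2, max 28) hi=[37] (size 1, min 37) -> median=28
Step 4: insert 4 -> lo=[4, 6] (size 2, max 6) hi=[28, 37] (size 2, min 28) -> median=17
Step 5: insert 49 -> lo=[4, 6, 28] (size 3, max 28) hi=[37, 49] (size 2, min 37) -> median=28
Step 6: insert 7 -> lo=[4, 6, 7] (size 3, max 7) hi=[28, 37, 49] (size 3, min 28) -> median=17.5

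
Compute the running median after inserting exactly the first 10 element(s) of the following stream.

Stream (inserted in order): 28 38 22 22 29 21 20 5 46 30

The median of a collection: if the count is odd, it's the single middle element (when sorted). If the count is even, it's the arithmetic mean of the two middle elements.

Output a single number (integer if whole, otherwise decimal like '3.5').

Step 1: insert 28 -> lo=[28] (size 1, max 28) hi=[] (size 0) -> median=28
Step 2: insert 38 -> lo=[28] (size 1, max 28) hi=[38] (size 1, min 38) -> median=33
Step 3: insert 22 -> lo=[22, 28] (size 2, max 28) hi=[38] (size 1, min 38) -> median=28
Step 4: insert 22 -> lo=[22, 22] (size 2, max 22) hi=[28, 38] (size 2, min 28) -> median=25
Step 5: insert 29 -> lo=[22, 22, 28] (size 3, max 28) hi=[29, 38] (size 2, min 29) -> median=28
Step 6: insert 21 -> lo=[21, 22, 22] (size 3, max 22) hi=[28, 29, 38] (size 3, min 28) -> median=25
Step 7: insert 20 -> lo=[20, 21, 22, 22] (size 4, max 22) hi=[28, 29, 38] (size 3, min 28) -> median=22
Step 8: insert 5 -> lo=[5, 20, 21, 22] (size 4, max 22) hi=[22, 28, 29, 38] (size 4, min 22) -> median=22
Step 9: insert 46 -> lo=[5, 20, 21, 22, 22] (size 5, max 22) hi=[28, 29, 38, 46] (size 4, min 28) -> median=22
Step 10: insert 30 -> lo=[5, 20, 21, 22, 22] (size 5, max 22) hi=[28, 29, 30, 38, 46] (size 5, min 28) -> median=25

Answer: 25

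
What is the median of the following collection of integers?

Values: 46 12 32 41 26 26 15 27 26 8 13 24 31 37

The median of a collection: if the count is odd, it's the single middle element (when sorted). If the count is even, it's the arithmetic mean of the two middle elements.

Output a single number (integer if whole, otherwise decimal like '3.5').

Answer: 26

Derivation:
Step 1: insert 46 -> lo=[46] (size 1, max 46) hi=[] (size 0) -> median=46
Step 2: insert 12 -> lo=[12] (size 1, max 12) hi=[46] (size 1, min 46) -> median=29
Step 3: insert 32 -> lo=[12, 32] (size 2, max 32) hi=[46] (size 1, min 46) -> median=32
Step 4: insert 41 -> lo=[12, 32] (size 2, max 32) hi=[41, 46] (size 2, min 41) -> median=36.5
Step 5: insert 26 -> lo=[12, 26, 32] (size 3, max 32) hi=[41, 46] (size 2, min 41) -> median=32
Step 6: insert 26 -> lo=[12, 26, 26] (size 3, max 26) hi=[32, 41, 46] (size 3, min 32) -> median=29
Step 7: insert 15 -> lo=[12, 15, 26, 26] (size 4, max 26) hi=[32, 41, 46] (size 3, min 32) -> median=26
Step 8: insert 27 -> lo=[12, 15, 26, 26] (size 4, max 26) hi=[27, 32, 41, 46] (size 4, min 27) -> median=26.5
Step 9: insert 26 -> lo=[12, 15, 26, 26, 26] (size 5, max 26) hi=[27, 32, 41, 46] (size 4, min 27) -> median=26
Step 10: insert 8 -> lo=[8, 12, 15, 26, 26] (size 5, max 26) hi=[26, 27, 32, 41, 46] (size 5, min 26) -> median=26
Step 11: insert 13 -> lo=[8, 12, 13, 15, 26, 26] (size 6, max 26) hi=[26, 27, 32, 41, 46] (size 5, min 26) -> median=26
Step 12: insert 24 -> lo=[8, 12, 13, 15, 24, 26] (size 6, max 26) hi=[26, 26, 27, 32, 41, 46] (size 6, min 26) -> median=26
Step 13: insert 31 -> lo=[8, 12, 13, 15, 24, 26, 26] (size 7, max 26) hi=[26, 27, 31, 32, 41, 46] (size 6, min 26) -> median=26
Step 14: insert 37 -> lo=[8, 12, 13, 15, 24, 26, 26] (size 7, max 26) hi=[26, 27, 31, 32, 37, 41, 46] (size 7, min 26) -> median=26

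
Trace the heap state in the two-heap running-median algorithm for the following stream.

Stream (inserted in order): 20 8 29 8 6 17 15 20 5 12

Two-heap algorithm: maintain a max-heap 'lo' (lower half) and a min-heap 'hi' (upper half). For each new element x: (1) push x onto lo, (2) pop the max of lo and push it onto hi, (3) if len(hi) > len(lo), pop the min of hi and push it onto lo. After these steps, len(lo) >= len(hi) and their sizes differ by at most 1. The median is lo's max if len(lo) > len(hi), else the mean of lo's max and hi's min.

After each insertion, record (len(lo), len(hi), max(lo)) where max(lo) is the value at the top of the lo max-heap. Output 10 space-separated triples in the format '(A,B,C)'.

Answer: (1,0,20) (1,1,8) (2,1,20) (2,2,8) (3,2,8) (3,3,8) (4,3,15) (4,4,15) (5,4,15) (5,5,12)

Derivation:
Step 1: insert 20 -> lo=[20] hi=[] -> (len(lo)=1, len(hi)=0, max(lo)=20)
Step 2: insert 8 -> lo=[8] hi=[20] -> (len(lo)=1, len(hi)=1, max(lo)=8)
Step 3: insert 29 -> lo=[8, 20] hi=[29] -> (len(lo)=2, len(hi)=1, max(lo)=20)
Step 4: insert 8 -> lo=[8, 8] hi=[20, 29] -> (len(lo)=2, len(hi)=2, max(lo)=8)
Step 5: insert 6 -> lo=[6, 8, 8] hi=[20, 29] -> (len(lo)=3, len(hi)=2, max(lo)=8)
Step 6: insert 17 -> lo=[6, 8, 8] hi=[17, 20, 29] -> (len(lo)=3, len(hi)=3, max(lo)=8)
Step 7: insert 15 -> lo=[6, 8, 8, 15] hi=[17, 20, 29] -> (len(lo)=4, len(hi)=3, max(lo)=15)
Step 8: insert 20 -> lo=[6, 8, 8, 15] hi=[17, 20, 20, 29] -> (len(lo)=4, len(hi)=4, max(lo)=15)
Step 9: insert 5 -> lo=[5, 6, 8, 8, 15] hi=[17, 20, 20, 29] -> (len(lo)=5, len(hi)=4, max(lo)=15)
Step 10: insert 12 -> lo=[5, 6, 8, 8, 12] hi=[15, 17, 20, 20, 29] -> (len(lo)=5, len(hi)=5, max(lo)=12)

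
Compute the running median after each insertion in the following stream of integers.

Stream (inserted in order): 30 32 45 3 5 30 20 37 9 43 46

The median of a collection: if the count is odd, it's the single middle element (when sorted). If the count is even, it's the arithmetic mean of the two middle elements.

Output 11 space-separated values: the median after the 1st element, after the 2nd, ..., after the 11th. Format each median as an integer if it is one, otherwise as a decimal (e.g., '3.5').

Step 1: insert 30 -> lo=[30] (size 1, max 30) hi=[] (size 0) -> median=30
Step 2: insert 32 -> lo=[30] (size 1, max 30) hi=[32] (size 1, min 32) -> median=31
Step 3: insert 45 -> lo=[30, 32] (size 2, max 32) hi=[45] (size 1, min 45) -> median=32
Step 4: insert 3 -> lo=[3, 30] (size 2, max 30) hi=[32, 45] (size 2, min 32) -> median=31
Step 5: insert 5 -> lo=[3, 5, 30] (size 3, max 30) hi=[32, 45] (size 2, min 32) -> median=30
Step 6: insert 30 -> lo=[3, 5, 30] (size 3, max 30) hi=[30, 32, 45] (size 3, min 30) -> median=30
Step 7: insert 20 -> lo=[3, 5, 20, 30] (size 4, max 30) hi=[30, 32, 45] (size 3, min 30) -> median=30
Step 8: insert 37 -> lo=[3, 5, 20, 30] (size 4, max 30) hi=[30, 32, 37, 45] (size 4, min 30) -> median=30
Step 9: insert 9 -> lo=[3, 5, 9, 20, 30] (size 5, max 30) hi=[30, 32, 37, 45] (size 4, min 30) -> median=30
Step 10: insert 43 -> lo=[3, 5, 9, 20, 30] (size 5, max 30) hi=[30, 32, 37, 43, 45] (size 5, min 30) -> median=30
Step 11: insert 46 -> lo=[3, 5, 9, 20, 30, 30] (size 6, max 30) hi=[32, 37, 43, 45, 46] (size 5, min 32) -> median=30

Answer: 30 31 32 31 30 30 30 30 30 30 30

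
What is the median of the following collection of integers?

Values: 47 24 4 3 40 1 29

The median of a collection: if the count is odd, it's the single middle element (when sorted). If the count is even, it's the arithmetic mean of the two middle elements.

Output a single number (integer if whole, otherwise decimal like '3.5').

Answer: 24

Derivation:
Step 1: insert 47 -> lo=[47] (size 1, max 47) hi=[] (size 0) -> median=47
Step 2: insert 24 -> lo=[24] (size 1, max 24) hi=[47] (size 1, min 47) -> median=35.5
Step 3: insert 4 -> lo=[4, 24] (size 2, max 24) hi=[47] (size 1, min 47) -> median=24
Step 4: insert 3 -> lo=[3, 4] (size 2, max 4) hi=[24, 47] (size 2, min 24) -> median=14
Step 5: insert 40 -> lo=[3, 4, 24] (size 3, max 24) hi=[40, 47] (size 2, min 40) -> median=24
Step 6: insert 1 -> lo=[1, 3, 4] (size 3, max 4) hi=[24, 40, 47] (size 3, min 24) -> median=14
Step 7: insert 29 -> lo=[1, 3, 4, 24] (size 4, max 24) hi=[29, 40, 47] (size 3, min 29) -> median=24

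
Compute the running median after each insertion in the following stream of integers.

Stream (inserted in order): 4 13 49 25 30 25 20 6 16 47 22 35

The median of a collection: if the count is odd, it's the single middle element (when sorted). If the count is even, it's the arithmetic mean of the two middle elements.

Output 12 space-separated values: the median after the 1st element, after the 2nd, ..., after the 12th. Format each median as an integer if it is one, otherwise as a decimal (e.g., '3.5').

Answer: 4 8.5 13 19 25 25 25 22.5 20 22.5 22 23.5

Derivation:
Step 1: insert 4 -> lo=[4] (size 1, max 4) hi=[] (size 0) -> median=4
Step 2: insert 13 -> lo=[4] (size 1, max 4) hi=[13] (size 1, min 13) -> median=8.5
Step 3: insert 49 -> lo=[4, 13] (size 2, max 13) hi=[49] (size 1, min 49) -> median=13
Step 4: insert 25 -> lo=[4, 13] (size 2, max 13) hi=[25, 49] (size 2, min 25) -> median=19
Step 5: insert 30 -> lo=[4, 13, 25] (size 3, max 25) hi=[30, 49] (size 2, min 30) -> median=25
Step 6: insert 25 -> lo=[4, 13, 25] (size 3, max 25) hi=[25, 30, 49] (size 3, min 25) -> median=25
Step 7: insert 20 -> lo=[4, 13, 20, 25] (size 4, max 25) hi=[25, 30, 49] (size 3, min 25) -> median=25
Step 8: insert 6 -> lo=[4, 6, 13, 20] (size 4, max 20) hi=[25, 25, 30, 49] (size 4, min 25) -> median=22.5
Step 9: insert 16 -> lo=[4, 6, 13, 16, 20] (size 5, max 20) hi=[25, 25, 30, 49] (size 4, min 25) -> median=20
Step 10: insert 47 -> lo=[4, 6, 13, 16, 20] (size 5, max 20) hi=[25, 25, 30, 47, 49] (size 5, min 25) -> median=22.5
Step 11: insert 22 -> lo=[4, 6, 13, 16, 20, 22] (size 6, max 22) hi=[25, 25, 30, 47, 49] (size 5, min 25) -> median=22
Step 12: insert 35 -> lo=[4, 6, 13, 16, 20, 22] (size 6, max 22) hi=[25, 25, 30, 35, 47, 49] (size 6, min 25) -> median=23.5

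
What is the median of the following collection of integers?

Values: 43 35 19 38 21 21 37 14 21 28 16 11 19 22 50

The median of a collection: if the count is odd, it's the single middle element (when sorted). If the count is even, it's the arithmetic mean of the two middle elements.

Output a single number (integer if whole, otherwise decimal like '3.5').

Step 1: insert 43 -> lo=[43] (size 1, max 43) hi=[] (size 0) -> median=43
Step 2: insert 35 -> lo=[35] (size 1, max 35) hi=[43] (size 1, min 43) -> median=39
Step 3: insert 19 -> lo=[19, 35] (size 2, max 35) hi=[43] (size 1, min 43) -> median=35
Step 4: insert 38 -> lo=[19, 35] (size 2, max 35) hi=[38, 43] (size 2, min 38) -> median=36.5
Step 5: insert 21 -> lo=[19, 21, 35] (size 3, max 35) hi=[38, 43] (size 2, min 38) -> median=35
Step 6: insert 21 -> lo=[19, 21, 21] (size 3, max 21) hi=[35, 38, 43] (size 3, min 35) -> median=28
Step 7: insert 37 -> lo=[19, 21, 21, 35] (size 4, max 35) hi=[37, 38, 43] (size 3, min 37) -> median=35
Step 8: insert 14 -> lo=[14, 19, 21, 21] (size 4, max 21) hi=[35, 37, 38, 43] (size 4, min 35) -> median=28
Step 9: insert 21 -> lo=[14, 19, 21, 21, 21] (size 5, max 21) hi=[35, 37, 38, 43] (size 4, min 35) -> median=21
Step 10: insert 28 -> lo=[14, 19, 21, 21, 21] (size 5, max 21) hi=[28, 35, 37, 38, 43] (size 5, min 28) -> median=24.5
Step 11: insert 16 -> lo=[14, 16, 19, 21, 21, 21] (size 6, max 21) hi=[28, 35, 37, 38, 43] (size 5, min 28) -> median=21
Step 12: insert 11 -> lo=[11, 14, 16, 19, 21, 21] (size 6, max 21) hi=[21, 28, 35, 37, 38, 43] (size 6, min 21) -> median=21
Step 13: insert 19 -> lo=[11, 14, 16, 19, 19, 21, 21] (size 7, max 21) hi=[21, 28, 35, 37, 38, 43] (size 6, min 21) -> median=21
Step 14: insert 22 -> lo=[11, 14, 16, 19, 19, 21, 21] (size 7, max 21) hi=[21, 22, 28, 35, 37, 38, 43] (size 7, min 21) -> median=21
Step 15: insert 50 -> lo=[11, 14, 16, 19, 19, 21, 21, 21] (size 8, max 21) hi=[22, 28, 35, 37, 38, 43, 50] (size 7, min 22) -> median=21

Answer: 21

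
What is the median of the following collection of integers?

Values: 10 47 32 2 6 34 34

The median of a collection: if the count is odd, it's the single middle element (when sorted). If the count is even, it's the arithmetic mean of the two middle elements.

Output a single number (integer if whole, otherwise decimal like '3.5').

Answer: 32

Derivation:
Step 1: insert 10 -> lo=[10] (size 1, max 10) hi=[] (size 0) -> median=10
Step 2: insert 47 -> lo=[10] (size 1, max 10) hi=[47] (size 1, min 47) -> median=28.5
Step 3: insert 32 -> lo=[10, 32] (size 2, max 32) hi=[47] (size 1, min 47) -> median=32
Step 4: insert 2 -> lo=[2, 10] (size 2, max 10) hi=[32, 47] (size 2, min 32) -> median=21
Step 5: insert 6 -> lo=[2, 6, 10] (size 3, max 10) hi=[32, 47] (size 2, min 32) -> median=10
Step 6: insert 34 -> lo=[2, 6, 10] (size 3, max 10) hi=[32, 34, 47] (size 3, min 32) -> median=21
Step 7: insert 34 -> lo=[2, 6, 10, 32] (size 4, max 32) hi=[34, 34, 47] (size 3, min 34) -> median=32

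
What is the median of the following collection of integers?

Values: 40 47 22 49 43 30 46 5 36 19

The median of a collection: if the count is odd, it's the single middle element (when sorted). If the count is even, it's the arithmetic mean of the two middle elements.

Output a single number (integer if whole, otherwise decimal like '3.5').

Step 1: insert 40 -> lo=[40] (size 1, max 40) hi=[] (size 0) -> median=40
Step 2: insert 47 -> lo=[40] (size 1, max 40) hi=[47] (size 1, min 47) -> median=43.5
Step 3: insert 22 -> lo=[22, 40] (size 2, max 40) hi=[47] (size 1, min 47) -> median=40
Step 4: insert 49 -> lo=[22, 40] (size 2, max 40) hi=[47, 49] (size 2, min 47) -> median=43.5
Step 5: insert 43 -> lo=[22, 40, 43] (size 3, max 43) hi=[47, 49] (size 2, min 47) -> median=43
Step 6: insert 30 -> lo=[22, 30, 40] (size 3, max 40) hi=[43, 47, 49] (size 3, min 43) -> median=41.5
Step 7: insert 46 -> lo=[22, 30, 40, 43] (size 4, max 43) hi=[46, 47, 49] (size 3, min 46) -> median=43
Step 8: insert 5 -> lo=[5, 22, 30, 40] (size 4, max 40) hi=[43, 46, 47, 49] (size 4, min 43) -> median=41.5
Step 9: insert 36 -> lo=[5, 22, 30, 36, 40] (size 5, max 40) hi=[43, 46, 47, 49] (size 4, min 43) -> median=40
Step 10: insert 19 -> lo=[5, 19, 22, 30, 36] (size 5, max 36) hi=[40, 43, 46, 47, 49] (size 5, min 40) -> median=38

Answer: 38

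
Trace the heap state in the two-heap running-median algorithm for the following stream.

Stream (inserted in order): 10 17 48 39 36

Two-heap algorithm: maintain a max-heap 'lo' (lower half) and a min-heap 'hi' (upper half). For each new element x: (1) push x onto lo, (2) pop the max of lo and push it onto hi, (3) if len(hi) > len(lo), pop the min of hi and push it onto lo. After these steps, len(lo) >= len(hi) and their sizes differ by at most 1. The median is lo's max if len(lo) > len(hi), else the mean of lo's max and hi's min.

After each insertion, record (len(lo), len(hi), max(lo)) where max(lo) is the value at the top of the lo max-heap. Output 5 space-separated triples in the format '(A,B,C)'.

Answer: (1,0,10) (1,1,10) (2,1,17) (2,2,17) (3,2,36)

Derivation:
Step 1: insert 10 -> lo=[10] hi=[] -> (len(lo)=1, len(hi)=0, max(lo)=10)
Step 2: insert 17 -> lo=[10] hi=[17] -> (len(lo)=1, len(hi)=1, max(lo)=10)
Step 3: insert 48 -> lo=[10, 17] hi=[48] -> (len(lo)=2, len(hi)=1, max(lo)=17)
Step 4: insert 39 -> lo=[10, 17] hi=[39, 48] -> (len(lo)=2, len(hi)=2, max(lo)=17)
Step 5: insert 36 -> lo=[10, 17, 36] hi=[39, 48] -> (len(lo)=3, len(hi)=2, max(lo)=36)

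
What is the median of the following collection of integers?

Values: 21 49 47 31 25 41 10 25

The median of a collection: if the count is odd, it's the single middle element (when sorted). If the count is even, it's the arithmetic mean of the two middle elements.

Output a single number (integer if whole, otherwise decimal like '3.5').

Answer: 28

Derivation:
Step 1: insert 21 -> lo=[21] (size 1, max 21) hi=[] (size 0) -> median=21
Step 2: insert 49 -> lo=[21] (size 1, max 21) hi=[49] (size 1, min 49) -> median=35
Step 3: insert 47 -> lo=[21, 47] (size 2, max 47) hi=[49] (size 1, min 49) -> median=47
Step 4: insert 31 -> lo=[21, 31] (size 2, max 31) hi=[47, 49] (size 2, min 47) -> median=39
Step 5: insert 25 -> lo=[21, 25, 31] (size 3, max 31) hi=[47, 49] (size 2, min 47) -> median=31
Step 6: insert 41 -> lo=[21, 25, 31] (size 3, max 31) hi=[41, 47, 49] (size 3, min 41) -> median=36
Step 7: insert 10 -> lo=[10, 21, 25, 31] (size 4, max 31) hi=[41, 47, 49] (size 3, min 41) -> median=31
Step 8: insert 25 -> lo=[10, 21, 25, 25] (size 4, max 25) hi=[31, 41, 47, 49] (size 4, min 31) -> median=28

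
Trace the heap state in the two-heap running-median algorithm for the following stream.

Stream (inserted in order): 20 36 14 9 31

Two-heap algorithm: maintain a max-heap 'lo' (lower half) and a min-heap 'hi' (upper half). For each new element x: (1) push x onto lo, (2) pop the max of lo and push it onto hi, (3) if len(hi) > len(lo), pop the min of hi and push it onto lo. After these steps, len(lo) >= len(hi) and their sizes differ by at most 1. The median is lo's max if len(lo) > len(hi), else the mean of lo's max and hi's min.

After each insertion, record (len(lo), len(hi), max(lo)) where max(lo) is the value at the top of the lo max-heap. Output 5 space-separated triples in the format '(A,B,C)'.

Answer: (1,0,20) (1,1,20) (2,1,20) (2,2,14) (3,2,20)

Derivation:
Step 1: insert 20 -> lo=[20] hi=[] -> (len(lo)=1, len(hi)=0, max(lo)=20)
Step 2: insert 36 -> lo=[20] hi=[36] -> (len(lo)=1, len(hi)=1, max(lo)=20)
Step 3: insert 14 -> lo=[14, 20] hi=[36] -> (len(lo)=2, len(hi)=1, max(lo)=20)
Step 4: insert 9 -> lo=[9, 14] hi=[20, 36] -> (len(lo)=2, len(hi)=2, max(lo)=14)
Step 5: insert 31 -> lo=[9, 14, 20] hi=[31, 36] -> (len(lo)=3, len(hi)=2, max(lo)=20)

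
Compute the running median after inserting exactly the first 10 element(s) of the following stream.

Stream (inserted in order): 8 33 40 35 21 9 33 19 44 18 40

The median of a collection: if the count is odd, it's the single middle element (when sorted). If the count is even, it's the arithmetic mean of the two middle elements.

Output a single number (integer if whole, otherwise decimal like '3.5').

Answer: 27

Derivation:
Step 1: insert 8 -> lo=[8] (size 1, max 8) hi=[] (size 0) -> median=8
Step 2: insert 33 -> lo=[8] (size 1, max 8) hi=[33] (size 1, min 33) -> median=20.5
Step 3: insert 40 -> lo=[8, 33] (size 2, max 33) hi=[40] (size 1, min 40) -> median=33
Step 4: insert 35 -> lo=[8, 33] (size 2, max 33) hi=[35, 40] (size 2, min 35) -> median=34
Step 5: insert 21 -> lo=[8, 21, 33] (size 3, max 33) hi=[35, 40] (size 2, min 35) -> median=33
Step 6: insert 9 -> lo=[8, 9, 21] (size 3, max 21) hi=[33, 35, 40] (size 3, min 33) -> median=27
Step 7: insert 33 -> lo=[8, 9, 21, 33] (size 4, max 33) hi=[33, 35, 40] (size 3, min 33) -> median=33
Step 8: insert 19 -> lo=[8, 9, 19, 21] (size 4, max 21) hi=[33, 33, 35, 40] (size 4, min 33) -> median=27
Step 9: insert 44 -> lo=[8, 9, 19, 21, 33] (size 5, max 33) hi=[33, 35, 40, 44] (size 4, min 33) -> median=33
Step 10: insert 18 -> lo=[8, 9, 18, 19, 21] (size 5, max 21) hi=[33, 33, 35, 40, 44] (size 5, min 33) -> median=27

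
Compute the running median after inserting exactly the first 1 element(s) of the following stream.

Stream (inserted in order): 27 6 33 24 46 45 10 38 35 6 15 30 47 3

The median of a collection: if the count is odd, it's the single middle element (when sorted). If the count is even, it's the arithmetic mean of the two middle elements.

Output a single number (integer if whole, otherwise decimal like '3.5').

Step 1: insert 27 -> lo=[27] (size 1, max 27) hi=[] (size 0) -> median=27

Answer: 27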